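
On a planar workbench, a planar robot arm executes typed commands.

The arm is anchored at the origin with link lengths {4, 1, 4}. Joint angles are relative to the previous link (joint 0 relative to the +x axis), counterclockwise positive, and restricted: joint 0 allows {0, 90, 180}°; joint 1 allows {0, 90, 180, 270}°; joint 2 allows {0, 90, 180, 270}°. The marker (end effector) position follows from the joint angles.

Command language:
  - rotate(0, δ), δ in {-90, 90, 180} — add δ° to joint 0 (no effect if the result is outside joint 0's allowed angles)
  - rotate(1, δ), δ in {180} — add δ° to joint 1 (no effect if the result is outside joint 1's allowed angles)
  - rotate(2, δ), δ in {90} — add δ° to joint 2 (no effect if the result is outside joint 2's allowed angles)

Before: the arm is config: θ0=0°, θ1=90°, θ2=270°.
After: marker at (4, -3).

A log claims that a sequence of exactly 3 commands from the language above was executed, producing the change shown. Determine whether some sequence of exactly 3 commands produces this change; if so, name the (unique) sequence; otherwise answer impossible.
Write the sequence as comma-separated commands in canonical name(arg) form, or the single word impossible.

rotate(2, 90), rotate(2, 90), rotate(2, 90)

t0: config: θ0=0°, θ1=90°, θ2=270°
step 1 (rotate(2, 90)): config: θ0=0°, θ1=90°, θ2=0°
step 2 (rotate(2, 90)): config: θ0=0°, θ1=90°, θ2=90°
step 3 (rotate(2, 90)): config: θ0=0°, θ1=90°, θ2=180°
uniquely the one of 125 3-step routes that fits.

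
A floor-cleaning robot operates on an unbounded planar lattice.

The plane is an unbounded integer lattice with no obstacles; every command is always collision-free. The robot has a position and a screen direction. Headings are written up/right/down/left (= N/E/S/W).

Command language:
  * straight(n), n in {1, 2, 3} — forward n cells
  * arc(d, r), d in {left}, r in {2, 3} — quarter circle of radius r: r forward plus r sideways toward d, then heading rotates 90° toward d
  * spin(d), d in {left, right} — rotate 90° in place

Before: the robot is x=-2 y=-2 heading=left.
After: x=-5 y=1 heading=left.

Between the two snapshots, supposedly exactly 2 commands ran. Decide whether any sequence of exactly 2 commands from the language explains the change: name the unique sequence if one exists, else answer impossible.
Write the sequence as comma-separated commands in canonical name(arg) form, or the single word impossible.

spin(right), arc(left, 3)

key: running arc(left, 3) before spin(right) would end elsewhere — order is forced
t0: x=-2 y=-2 heading=left
[1] after spin(right): x=-2 y=-2 heading=up
[2] after arc(left, 3): x=-5 y=1 heading=left
uniquely the one of 49 2-step routes that fits.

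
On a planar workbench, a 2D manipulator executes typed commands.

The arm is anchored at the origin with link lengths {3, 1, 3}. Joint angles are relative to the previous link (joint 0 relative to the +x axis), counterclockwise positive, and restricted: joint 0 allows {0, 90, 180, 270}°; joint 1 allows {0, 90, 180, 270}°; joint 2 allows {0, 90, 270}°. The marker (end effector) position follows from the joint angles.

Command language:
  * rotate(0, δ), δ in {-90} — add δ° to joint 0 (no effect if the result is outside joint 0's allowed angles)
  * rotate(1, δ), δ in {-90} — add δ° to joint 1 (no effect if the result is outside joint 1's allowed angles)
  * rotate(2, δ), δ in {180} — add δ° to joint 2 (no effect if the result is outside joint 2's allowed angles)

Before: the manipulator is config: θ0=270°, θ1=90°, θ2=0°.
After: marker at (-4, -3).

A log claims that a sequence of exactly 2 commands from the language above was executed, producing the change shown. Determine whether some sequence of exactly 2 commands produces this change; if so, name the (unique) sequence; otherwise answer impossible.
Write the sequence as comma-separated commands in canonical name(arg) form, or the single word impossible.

rotate(1, -90), rotate(1, -90)

begin: config: θ0=270°, θ1=90°, θ2=0°
1. rotate(1, -90) → config: θ0=270°, θ1=0°, θ2=0°
2. rotate(1, -90) → config: θ0=270°, θ1=270°, θ2=0°
uniquely the one of 9 2-step routes that fits.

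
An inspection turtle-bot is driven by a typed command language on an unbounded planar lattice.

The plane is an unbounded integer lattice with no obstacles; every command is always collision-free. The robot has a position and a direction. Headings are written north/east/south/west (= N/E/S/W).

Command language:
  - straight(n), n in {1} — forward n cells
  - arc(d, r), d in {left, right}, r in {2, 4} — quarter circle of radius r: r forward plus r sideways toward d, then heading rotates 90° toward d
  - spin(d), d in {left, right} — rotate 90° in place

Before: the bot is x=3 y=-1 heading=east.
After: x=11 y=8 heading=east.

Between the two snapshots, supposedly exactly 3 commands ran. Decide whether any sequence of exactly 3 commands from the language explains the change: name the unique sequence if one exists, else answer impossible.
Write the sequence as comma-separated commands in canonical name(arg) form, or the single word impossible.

arc(left, 4), straight(1), arc(right, 4)

key: order matters: swapping arc(left, 4) and arc(right, 4) lands elsewhere
from: x=3 y=-1 heading=east
[1] after arc(left, 4): x=7 y=3 heading=north
[2] after straight(1): x=7 y=4 heading=north
[3] after arc(right, 4): x=11 y=8 heading=east
uniquely the one of 343 3-step routes that fits.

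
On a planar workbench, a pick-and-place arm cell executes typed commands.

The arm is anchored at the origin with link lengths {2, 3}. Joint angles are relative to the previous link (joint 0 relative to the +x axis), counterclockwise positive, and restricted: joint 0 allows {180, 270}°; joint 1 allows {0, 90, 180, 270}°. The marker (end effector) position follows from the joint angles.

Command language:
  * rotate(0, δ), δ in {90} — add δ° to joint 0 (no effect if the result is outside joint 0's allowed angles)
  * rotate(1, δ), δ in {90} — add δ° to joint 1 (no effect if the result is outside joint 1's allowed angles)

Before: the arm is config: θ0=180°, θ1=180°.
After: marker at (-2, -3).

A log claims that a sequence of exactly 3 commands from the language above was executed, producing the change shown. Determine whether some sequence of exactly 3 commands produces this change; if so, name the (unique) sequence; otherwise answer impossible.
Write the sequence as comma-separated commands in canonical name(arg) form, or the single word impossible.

start: config: θ0=180°, θ1=180°
[1] after rotate(1, 90): config: θ0=180°, θ1=270°
[2] after rotate(1, 90): config: θ0=180°, θ1=0°
[3] after rotate(1, 90): config: θ0=180°, θ1=90°
no other 3-command option fits: unique.

rotate(1, 90), rotate(1, 90), rotate(1, 90)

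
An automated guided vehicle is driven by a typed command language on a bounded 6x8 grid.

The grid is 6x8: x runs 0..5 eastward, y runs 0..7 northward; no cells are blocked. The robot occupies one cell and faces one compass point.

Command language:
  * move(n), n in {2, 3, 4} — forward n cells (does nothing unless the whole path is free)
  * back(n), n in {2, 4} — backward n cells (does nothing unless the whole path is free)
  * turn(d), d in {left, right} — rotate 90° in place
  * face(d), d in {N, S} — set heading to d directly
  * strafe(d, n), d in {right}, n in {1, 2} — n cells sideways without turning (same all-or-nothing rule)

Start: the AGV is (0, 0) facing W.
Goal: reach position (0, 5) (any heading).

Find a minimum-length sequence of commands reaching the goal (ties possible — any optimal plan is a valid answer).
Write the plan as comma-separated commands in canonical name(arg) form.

initial: (0, 0) facing W
1. turn(right) → (0, 0) facing N
2. move(3) → (0, 3) facing N
3. move(2) → (0, 5) facing N
no 2-step plan works, so 3 is optimal.

turn(right), move(3), move(2)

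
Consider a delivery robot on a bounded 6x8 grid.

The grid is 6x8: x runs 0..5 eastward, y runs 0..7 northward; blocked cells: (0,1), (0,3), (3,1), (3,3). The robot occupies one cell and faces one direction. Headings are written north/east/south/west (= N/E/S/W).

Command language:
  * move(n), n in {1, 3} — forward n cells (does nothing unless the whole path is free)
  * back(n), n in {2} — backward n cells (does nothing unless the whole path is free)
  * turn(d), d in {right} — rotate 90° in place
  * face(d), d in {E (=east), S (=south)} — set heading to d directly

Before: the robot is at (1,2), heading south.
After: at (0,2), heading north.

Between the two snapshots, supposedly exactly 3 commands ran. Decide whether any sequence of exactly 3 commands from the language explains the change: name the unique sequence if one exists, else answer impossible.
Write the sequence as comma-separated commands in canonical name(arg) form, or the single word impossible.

key: position moved to (0,2) AND the heading swung to N — translation plus rotation needed
from: at (1,2), heading south
step 1 (turn(right)): at (1,2), heading west
step 2 (move(1)): at (0,2), heading west
step 3 (turn(right)): at (0,2), heading north
no other 3-command option fits: unique.

turn(right), move(1), turn(right)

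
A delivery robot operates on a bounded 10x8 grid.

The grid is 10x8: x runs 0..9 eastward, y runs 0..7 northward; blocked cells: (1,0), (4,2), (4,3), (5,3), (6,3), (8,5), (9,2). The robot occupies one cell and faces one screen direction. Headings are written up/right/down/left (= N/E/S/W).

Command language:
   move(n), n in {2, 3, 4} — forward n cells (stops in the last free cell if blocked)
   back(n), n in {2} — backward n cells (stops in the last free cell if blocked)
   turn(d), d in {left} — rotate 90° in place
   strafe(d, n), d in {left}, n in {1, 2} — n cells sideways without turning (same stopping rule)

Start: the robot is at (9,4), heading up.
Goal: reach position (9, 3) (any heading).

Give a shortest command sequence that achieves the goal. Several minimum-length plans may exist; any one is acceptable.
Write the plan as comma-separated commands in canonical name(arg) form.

back(2)

t0: at (9,4), heading up
t=1 back(2) ⇒ at (9,3), heading up
nothing shorter than 1 reaches the goal.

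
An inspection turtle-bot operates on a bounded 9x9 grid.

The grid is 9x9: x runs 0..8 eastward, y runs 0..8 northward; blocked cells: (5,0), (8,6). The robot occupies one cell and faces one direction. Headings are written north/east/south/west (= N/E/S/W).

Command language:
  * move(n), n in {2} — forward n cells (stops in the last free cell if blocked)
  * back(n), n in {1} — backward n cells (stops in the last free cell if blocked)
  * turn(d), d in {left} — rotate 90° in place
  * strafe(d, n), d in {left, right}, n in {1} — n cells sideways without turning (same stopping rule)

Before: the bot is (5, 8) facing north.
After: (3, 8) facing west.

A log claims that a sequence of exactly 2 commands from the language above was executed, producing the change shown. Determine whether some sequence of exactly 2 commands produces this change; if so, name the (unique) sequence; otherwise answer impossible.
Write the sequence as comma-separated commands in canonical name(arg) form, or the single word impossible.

key: order matters: swapping turn(left) and move(2) lands elsewhere
initial: (5, 8) facing north
step 1 (turn(left)): (5, 8) facing west
step 2 (move(2)): (3, 8) facing west
no rival 2-sequence matches.

turn(left), move(2)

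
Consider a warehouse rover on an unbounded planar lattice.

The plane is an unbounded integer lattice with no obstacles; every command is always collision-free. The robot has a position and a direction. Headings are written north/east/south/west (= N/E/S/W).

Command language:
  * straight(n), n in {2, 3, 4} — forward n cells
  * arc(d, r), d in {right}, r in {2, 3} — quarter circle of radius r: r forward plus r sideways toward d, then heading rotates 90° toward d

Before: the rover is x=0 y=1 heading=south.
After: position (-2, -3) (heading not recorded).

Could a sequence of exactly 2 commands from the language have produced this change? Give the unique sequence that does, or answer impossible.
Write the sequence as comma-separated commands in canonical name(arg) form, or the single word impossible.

key: running arc(right, 2) before straight(2) would end elsewhere — order is forced
initial: x=0 y=1 heading=south
[1] after straight(2): x=0 y=-1 heading=south
[2] after arc(right, 2): x=-2 y=-3 heading=west
no other 2-command option fits: unique.

straight(2), arc(right, 2)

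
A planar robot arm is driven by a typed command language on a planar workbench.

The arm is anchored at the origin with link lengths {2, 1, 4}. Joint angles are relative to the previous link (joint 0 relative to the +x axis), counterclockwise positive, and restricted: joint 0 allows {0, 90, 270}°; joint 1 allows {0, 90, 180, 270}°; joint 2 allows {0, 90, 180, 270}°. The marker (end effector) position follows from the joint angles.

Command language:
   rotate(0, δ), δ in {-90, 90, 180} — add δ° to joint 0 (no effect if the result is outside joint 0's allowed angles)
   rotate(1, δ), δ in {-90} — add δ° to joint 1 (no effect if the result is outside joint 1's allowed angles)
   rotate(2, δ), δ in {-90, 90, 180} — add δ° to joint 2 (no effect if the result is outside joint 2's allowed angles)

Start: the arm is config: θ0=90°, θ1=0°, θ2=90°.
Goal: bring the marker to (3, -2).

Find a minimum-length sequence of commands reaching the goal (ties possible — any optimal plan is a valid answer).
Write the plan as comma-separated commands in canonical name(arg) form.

rotate(2, 90), rotate(0, 180), rotate(1, -90)

start: config: θ0=90°, θ1=0°, θ2=90°
1. rotate(2, 90) → config: θ0=90°, θ1=0°, θ2=180°
2. rotate(0, 180) → config: θ0=270°, θ1=0°, θ2=180°
3. rotate(1, -90) → config: θ0=270°, θ1=270°, θ2=180°
minimal: 3 command(s), checked below 3.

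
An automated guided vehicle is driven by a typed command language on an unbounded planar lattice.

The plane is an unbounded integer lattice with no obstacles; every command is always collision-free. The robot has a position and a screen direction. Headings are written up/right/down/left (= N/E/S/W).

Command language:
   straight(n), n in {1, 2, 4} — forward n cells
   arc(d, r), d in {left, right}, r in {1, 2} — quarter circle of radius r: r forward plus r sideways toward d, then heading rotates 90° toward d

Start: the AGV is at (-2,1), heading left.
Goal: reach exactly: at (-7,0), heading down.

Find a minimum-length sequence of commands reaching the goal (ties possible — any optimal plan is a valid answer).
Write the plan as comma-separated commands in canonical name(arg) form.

start: at (-2,1), heading left
1. straight(4) → at (-6,1), heading left
2. arc(left, 1) → at (-7,0), heading down
nothing shorter than 2 reaches the goal.

straight(4), arc(left, 1)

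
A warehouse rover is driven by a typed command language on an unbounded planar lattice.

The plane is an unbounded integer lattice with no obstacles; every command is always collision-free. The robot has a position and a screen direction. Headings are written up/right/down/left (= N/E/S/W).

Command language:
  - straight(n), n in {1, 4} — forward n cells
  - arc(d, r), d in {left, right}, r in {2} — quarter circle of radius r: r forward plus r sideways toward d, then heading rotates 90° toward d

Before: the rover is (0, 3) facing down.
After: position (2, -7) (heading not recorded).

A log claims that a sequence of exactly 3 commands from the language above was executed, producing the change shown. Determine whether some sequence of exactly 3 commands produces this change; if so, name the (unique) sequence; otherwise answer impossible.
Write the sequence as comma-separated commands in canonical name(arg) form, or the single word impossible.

straight(4), straight(4), arc(left, 2)

key: running arc(left, 2) before straight(4) would end elsewhere — order is forced
from: (0, 3) facing down
1. straight(4) → (0, -1) facing down
2. straight(4) → (0, -5) facing down
3. arc(left, 2) → (2, -7) facing right
all 64 alternatives checked — unique.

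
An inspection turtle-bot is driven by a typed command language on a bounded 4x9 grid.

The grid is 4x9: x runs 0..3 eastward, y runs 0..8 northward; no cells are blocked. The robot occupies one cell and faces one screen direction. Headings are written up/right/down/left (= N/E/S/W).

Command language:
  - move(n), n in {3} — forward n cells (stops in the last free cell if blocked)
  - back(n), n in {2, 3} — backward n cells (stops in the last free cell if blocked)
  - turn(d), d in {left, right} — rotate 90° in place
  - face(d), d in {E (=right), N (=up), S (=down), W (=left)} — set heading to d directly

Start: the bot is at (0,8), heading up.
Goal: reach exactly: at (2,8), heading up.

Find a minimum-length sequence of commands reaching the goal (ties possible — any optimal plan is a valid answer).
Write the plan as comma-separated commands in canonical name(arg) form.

turn(left), back(2), turn(right)

t0: at (0,8), heading up
1. turn(left) → at (0,8), heading left
2. back(2) → at (2,8), heading left
3. turn(right) → at (2,8), heading up
minimal: 3 command(s), checked below 3.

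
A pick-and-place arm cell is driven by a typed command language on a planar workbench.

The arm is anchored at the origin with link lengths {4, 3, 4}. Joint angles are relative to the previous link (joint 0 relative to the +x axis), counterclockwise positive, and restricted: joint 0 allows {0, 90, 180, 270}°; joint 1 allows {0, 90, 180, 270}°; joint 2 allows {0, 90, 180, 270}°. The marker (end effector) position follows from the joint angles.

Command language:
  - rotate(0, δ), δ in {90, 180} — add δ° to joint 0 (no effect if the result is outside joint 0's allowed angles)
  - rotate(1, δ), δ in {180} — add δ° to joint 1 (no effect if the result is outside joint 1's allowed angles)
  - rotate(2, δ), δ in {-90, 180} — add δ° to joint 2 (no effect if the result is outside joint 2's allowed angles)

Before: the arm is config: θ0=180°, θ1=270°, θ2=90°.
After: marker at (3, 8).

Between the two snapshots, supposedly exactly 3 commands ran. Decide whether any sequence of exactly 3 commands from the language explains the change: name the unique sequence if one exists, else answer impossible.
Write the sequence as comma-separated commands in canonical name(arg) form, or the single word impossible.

from: config: θ0=180°, θ1=270°, θ2=90°
t=1 rotate(0, 90) ⇒ config: θ0=270°, θ1=270°, θ2=90°
t=2 rotate(0, 90) ⇒ config: θ0=0°, θ1=270°, θ2=90°
t=3 rotate(0, 90) ⇒ config: θ0=90°, θ1=270°, θ2=90°
uniquely the one of 125 3-step routes that fits.

rotate(0, 90), rotate(0, 90), rotate(0, 90)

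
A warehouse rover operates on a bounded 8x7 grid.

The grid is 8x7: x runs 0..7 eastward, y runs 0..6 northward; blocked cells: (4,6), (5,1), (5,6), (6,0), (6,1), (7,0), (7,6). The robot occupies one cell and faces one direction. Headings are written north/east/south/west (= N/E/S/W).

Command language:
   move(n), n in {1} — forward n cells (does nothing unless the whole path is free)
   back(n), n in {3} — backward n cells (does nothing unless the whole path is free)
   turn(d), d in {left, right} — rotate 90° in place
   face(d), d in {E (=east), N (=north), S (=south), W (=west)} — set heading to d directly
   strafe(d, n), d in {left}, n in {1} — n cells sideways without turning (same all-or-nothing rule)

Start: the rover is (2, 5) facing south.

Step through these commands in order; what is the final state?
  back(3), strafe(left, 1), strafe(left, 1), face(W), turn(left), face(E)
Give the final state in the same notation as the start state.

(4, 5) facing east

begin: (2, 5) facing south
[1] after back(3): (2, 5) facing south
[2] after strafe(left, 1): (3, 5) facing south
[3] after strafe(left, 1): (4, 5) facing south
[4] after face(W): (4, 5) facing west
[5] after turn(left): (4, 5) facing south
[6] after face(E): (4, 5) facing east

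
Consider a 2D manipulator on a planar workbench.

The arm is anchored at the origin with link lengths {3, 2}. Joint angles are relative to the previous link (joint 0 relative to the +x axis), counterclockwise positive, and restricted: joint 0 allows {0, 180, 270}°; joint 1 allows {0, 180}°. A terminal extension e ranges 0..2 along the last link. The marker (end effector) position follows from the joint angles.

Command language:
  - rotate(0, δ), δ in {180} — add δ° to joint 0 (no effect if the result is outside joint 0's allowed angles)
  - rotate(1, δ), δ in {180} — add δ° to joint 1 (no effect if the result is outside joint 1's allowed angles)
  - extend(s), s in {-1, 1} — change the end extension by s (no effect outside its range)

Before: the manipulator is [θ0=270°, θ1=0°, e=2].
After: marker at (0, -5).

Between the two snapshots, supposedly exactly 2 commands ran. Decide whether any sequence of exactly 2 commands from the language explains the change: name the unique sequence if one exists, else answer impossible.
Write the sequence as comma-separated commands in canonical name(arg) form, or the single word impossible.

begin: [θ0=270°, θ1=0°, e=2]
t=1 extend(-1) ⇒ [θ0=270°, θ1=0°, e=1]
t=2 extend(-1) ⇒ [θ0=270°, θ1=0°, e=0]
no rival 2-sequence matches.

extend(-1), extend(-1)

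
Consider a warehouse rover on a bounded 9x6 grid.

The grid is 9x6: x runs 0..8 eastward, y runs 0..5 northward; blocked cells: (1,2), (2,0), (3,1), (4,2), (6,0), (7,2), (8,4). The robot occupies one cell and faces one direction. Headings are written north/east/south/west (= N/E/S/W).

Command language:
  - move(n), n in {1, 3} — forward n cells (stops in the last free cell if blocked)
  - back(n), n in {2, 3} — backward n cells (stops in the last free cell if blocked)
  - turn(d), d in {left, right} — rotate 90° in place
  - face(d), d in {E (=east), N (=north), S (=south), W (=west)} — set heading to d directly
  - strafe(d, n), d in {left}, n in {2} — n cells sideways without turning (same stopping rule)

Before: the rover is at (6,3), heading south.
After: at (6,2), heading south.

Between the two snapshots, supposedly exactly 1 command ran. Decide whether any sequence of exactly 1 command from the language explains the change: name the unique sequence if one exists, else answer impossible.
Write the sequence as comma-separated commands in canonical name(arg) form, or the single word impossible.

move(1)

key: heading stays S — the single command does not turn
initial: at (6,3), heading south
t=1 move(1) ⇒ at (6,2), heading south
uniquely the one of 11 1-step routes that fits.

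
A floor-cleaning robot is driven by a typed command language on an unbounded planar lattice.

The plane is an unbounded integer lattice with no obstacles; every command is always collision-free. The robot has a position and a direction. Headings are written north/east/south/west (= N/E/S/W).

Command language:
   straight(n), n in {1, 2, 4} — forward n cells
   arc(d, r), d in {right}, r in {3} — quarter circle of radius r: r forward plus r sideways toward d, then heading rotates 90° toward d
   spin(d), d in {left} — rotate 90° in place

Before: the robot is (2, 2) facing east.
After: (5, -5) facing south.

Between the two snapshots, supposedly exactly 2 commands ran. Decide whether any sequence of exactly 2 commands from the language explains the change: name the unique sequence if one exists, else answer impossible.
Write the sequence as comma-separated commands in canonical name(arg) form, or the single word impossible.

arc(right, 3), straight(4)

key: position moved to (5,-5) AND the heading swung to S — translation plus rotation needed
t0: (2, 2) facing east
step 1 (arc(right, 3)): (5, -1) facing south
step 2 (straight(4)): (5, -5) facing south
no other 2-command option fits: unique.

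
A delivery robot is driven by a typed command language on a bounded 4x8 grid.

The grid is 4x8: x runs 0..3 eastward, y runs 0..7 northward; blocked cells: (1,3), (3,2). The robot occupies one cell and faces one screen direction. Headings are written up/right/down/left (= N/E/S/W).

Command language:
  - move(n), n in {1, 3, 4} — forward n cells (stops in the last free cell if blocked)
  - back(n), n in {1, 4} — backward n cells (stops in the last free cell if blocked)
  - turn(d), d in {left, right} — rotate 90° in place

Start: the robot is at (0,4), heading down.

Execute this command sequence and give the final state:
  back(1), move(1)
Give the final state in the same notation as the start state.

at (0,4), heading down

start: at (0,4), heading down
t=1 back(1) ⇒ at (0,5), heading down
t=2 move(1) ⇒ at (0,4), heading down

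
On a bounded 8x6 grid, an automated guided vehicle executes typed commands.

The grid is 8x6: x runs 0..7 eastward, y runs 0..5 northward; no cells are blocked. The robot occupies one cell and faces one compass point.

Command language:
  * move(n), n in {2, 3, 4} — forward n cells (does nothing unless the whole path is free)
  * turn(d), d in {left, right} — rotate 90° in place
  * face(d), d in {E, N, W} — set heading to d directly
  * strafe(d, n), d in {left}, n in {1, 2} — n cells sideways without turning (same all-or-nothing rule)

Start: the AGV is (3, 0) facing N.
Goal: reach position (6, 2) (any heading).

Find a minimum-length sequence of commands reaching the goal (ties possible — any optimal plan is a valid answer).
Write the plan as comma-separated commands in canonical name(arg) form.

face(E), move(3), strafe(left, 2)

start: (3, 0) facing N
[1] after face(E): (3, 0) facing E
[2] after move(3): (6, 0) facing E
[3] after strafe(left, 2): (6, 2) facing E
minimal: 3 command(s), checked below 3.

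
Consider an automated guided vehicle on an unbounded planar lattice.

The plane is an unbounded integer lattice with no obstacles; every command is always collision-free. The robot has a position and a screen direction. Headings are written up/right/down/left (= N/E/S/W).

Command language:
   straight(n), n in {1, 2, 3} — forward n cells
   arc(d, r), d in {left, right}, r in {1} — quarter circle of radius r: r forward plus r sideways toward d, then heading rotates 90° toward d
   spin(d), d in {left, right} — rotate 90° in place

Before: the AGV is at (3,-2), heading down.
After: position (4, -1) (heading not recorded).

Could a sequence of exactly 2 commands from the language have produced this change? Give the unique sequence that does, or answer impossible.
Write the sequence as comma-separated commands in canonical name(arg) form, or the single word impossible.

key: order matters: swapping spin(left) and arc(left, 1) lands elsewhere
initial: at (3,-2), heading down
t=1 spin(left) ⇒ at (3,-2), heading right
t=2 arc(left, 1) ⇒ at (4,-1), heading up
uniquely the one of 49 2-step routes that fits.

spin(left), arc(left, 1)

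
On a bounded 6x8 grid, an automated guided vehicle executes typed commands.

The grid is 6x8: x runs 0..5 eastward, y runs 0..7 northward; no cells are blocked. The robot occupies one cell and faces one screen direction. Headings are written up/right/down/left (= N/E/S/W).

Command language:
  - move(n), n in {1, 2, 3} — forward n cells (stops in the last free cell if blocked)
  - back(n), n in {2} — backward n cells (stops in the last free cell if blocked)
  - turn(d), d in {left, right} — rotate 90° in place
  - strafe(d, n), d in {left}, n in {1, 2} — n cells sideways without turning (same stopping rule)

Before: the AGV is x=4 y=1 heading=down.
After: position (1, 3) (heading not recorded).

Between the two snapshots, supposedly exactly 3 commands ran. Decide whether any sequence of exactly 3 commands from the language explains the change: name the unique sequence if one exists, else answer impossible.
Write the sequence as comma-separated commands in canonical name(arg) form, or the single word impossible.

back(2), turn(right), move(3)

key: order matters: swapping back(2) and move(3) lands elsewhere
start: x=4 y=1 heading=down
1. back(2) → x=4 y=3 heading=down
2. turn(right) → x=4 y=3 heading=left
3. move(3) → x=1 y=3 heading=left
no rival 3-sequence matches.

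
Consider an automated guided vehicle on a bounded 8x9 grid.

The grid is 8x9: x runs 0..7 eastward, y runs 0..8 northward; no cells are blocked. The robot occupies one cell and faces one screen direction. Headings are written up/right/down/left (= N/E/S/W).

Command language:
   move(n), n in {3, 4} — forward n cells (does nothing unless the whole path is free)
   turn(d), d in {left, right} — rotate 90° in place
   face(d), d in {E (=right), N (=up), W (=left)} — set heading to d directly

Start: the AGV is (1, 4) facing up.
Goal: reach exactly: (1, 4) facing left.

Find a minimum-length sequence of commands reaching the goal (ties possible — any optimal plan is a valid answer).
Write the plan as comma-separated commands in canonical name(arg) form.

face(W)

t0: (1, 4) facing up
1. face(W) → (1, 4) facing left
shorter routes all fall short; 1 is best.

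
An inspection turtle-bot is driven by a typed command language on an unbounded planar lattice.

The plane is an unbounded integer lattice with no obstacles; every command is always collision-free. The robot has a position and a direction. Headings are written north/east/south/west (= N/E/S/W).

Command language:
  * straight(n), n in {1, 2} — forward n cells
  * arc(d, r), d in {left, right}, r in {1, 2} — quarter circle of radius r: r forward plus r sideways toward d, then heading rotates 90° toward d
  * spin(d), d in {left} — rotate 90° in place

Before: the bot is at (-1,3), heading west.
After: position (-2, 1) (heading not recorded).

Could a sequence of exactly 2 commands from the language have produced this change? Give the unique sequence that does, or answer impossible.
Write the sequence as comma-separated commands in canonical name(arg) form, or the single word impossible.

key: order matters: swapping arc(left, 1) and straight(1) lands elsewhere
begin: at (-1,3), heading west
t=1 arc(left, 1) ⇒ at (-2,2), heading south
t=2 straight(1) ⇒ at (-2,1), heading south
no rival 2-sequence matches.

arc(left, 1), straight(1)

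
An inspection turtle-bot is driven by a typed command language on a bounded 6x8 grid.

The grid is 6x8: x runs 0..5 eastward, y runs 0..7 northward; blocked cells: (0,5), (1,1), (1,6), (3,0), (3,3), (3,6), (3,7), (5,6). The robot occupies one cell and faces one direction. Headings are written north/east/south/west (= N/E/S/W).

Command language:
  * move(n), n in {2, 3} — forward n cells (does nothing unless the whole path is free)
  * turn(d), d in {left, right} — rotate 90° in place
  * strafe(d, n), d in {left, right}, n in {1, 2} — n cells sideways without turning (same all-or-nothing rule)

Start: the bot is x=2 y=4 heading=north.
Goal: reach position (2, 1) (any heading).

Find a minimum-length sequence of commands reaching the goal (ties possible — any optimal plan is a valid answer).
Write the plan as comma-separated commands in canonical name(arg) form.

turn(right), turn(right), move(3)

initial: x=2 y=4 heading=north
1. turn(right) → x=2 y=4 heading=east
2. turn(right) → x=2 y=4 heading=south
3. move(3) → x=2 y=1 heading=south
no 2-step plan works, so 3 is optimal.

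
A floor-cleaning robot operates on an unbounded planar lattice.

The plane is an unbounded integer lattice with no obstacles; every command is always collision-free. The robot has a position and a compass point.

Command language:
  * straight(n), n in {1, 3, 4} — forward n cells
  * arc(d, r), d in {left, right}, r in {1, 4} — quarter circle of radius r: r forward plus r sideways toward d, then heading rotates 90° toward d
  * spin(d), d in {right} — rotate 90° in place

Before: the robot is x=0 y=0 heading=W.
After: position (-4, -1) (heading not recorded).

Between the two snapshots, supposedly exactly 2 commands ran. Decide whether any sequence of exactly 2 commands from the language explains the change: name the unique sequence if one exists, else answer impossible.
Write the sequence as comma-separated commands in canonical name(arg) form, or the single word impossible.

straight(3), arc(left, 1)

key: running arc(left, 1) before straight(3) would end elsewhere — order is forced
initial: x=0 y=0 heading=W
1. straight(3) → x=-3 y=0 heading=W
2. arc(left, 1) → x=-4 y=-1 heading=S
all 64 alternatives checked — unique.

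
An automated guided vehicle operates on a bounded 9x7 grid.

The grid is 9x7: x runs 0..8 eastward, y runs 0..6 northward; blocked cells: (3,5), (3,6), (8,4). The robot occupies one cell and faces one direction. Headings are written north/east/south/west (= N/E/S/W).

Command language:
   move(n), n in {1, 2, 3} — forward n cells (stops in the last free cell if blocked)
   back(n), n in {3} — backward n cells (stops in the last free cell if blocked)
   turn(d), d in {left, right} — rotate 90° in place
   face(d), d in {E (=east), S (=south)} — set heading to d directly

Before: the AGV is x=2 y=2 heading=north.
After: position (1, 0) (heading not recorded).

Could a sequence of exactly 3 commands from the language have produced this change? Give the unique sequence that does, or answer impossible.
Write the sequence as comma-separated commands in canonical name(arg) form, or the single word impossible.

key: back(3) runs into the grid edge before its full distance
t0: x=2 y=2 heading=north
[1] after back(3): x=2 y=0 heading=north
[2] after turn(left): x=2 y=0 heading=west
[3] after move(1): x=1 y=0 heading=west
no rival 3-sequence matches.

back(3), turn(left), move(1)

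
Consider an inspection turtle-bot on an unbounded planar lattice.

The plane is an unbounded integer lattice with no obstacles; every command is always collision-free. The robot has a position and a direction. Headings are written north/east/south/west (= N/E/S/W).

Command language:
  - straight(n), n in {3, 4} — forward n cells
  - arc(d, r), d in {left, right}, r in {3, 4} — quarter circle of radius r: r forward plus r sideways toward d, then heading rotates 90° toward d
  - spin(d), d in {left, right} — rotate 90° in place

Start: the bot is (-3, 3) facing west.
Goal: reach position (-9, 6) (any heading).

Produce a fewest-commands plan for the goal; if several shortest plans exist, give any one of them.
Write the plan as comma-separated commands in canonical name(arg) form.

begin: (-3, 3) facing west
1. straight(3) → (-6, 3) facing west
2. arc(right, 3) → (-9, 6) facing north
no 1-step plan works, so 2 is optimal.

straight(3), arc(right, 3)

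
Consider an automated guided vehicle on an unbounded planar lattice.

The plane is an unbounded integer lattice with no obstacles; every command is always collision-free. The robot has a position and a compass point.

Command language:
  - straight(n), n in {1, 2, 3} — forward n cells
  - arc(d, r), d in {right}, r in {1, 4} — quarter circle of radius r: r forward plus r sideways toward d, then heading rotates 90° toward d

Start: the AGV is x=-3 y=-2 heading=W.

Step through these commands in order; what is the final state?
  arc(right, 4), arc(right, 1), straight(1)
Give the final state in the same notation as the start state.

from: x=-3 y=-2 heading=W
t=1 arc(right, 4) ⇒ x=-7 y=2 heading=N
t=2 arc(right, 1) ⇒ x=-6 y=3 heading=E
t=3 straight(1) ⇒ x=-5 y=3 heading=E

x=-5 y=3 heading=E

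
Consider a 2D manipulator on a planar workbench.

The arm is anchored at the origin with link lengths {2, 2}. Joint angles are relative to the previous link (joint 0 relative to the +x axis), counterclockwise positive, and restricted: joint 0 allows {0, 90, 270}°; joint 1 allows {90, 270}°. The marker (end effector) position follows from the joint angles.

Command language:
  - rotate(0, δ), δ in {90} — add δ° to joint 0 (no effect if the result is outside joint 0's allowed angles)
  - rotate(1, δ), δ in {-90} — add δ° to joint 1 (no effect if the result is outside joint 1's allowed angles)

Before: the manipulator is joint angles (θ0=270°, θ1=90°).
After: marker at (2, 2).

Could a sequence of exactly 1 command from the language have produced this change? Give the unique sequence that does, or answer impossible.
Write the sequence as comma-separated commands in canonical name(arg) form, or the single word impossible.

rotate(0, 90)

begin: joint angles (θ0=270°, θ1=90°)
t=1 rotate(0, 90) ⇒ joint angles (θ0=0°, θ1=90°)
uniquely the one of 2 1-step routes that fits.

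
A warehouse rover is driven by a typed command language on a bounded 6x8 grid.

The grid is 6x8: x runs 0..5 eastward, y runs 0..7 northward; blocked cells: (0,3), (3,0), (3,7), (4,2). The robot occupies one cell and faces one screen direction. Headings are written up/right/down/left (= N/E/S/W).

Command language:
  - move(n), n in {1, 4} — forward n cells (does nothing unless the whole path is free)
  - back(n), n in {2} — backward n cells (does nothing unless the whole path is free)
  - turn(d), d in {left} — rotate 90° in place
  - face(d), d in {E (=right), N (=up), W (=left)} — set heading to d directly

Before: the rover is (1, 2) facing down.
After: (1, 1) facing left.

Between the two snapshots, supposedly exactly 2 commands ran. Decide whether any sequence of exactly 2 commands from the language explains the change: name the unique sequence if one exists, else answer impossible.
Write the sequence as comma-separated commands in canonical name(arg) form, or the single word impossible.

key: order matters: swapping move(1) and face(W) lands elsewhere
from: (1, 2) facing down
t=1 move(1) ⇒ (1, 1) facing down
t=2 face(W) ⇒ (1, 1) facing left
no rival 2-sequence matches.

move(1), face(W)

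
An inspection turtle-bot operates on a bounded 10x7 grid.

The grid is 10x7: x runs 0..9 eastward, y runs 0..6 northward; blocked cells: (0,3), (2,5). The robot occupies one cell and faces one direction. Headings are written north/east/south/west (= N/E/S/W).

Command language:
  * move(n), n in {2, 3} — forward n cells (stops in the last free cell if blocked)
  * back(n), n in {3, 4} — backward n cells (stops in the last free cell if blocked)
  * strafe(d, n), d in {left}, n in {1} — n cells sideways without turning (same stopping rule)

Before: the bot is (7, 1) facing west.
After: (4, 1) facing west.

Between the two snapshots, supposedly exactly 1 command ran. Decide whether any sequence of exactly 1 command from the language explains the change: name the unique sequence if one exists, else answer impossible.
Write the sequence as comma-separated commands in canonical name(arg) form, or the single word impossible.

move(3)

key: still facing W — the one step turns nothing
start: (7, 1) facing west
[1] after move(3): (4, 1) facing west
no rival 1-sequence matches.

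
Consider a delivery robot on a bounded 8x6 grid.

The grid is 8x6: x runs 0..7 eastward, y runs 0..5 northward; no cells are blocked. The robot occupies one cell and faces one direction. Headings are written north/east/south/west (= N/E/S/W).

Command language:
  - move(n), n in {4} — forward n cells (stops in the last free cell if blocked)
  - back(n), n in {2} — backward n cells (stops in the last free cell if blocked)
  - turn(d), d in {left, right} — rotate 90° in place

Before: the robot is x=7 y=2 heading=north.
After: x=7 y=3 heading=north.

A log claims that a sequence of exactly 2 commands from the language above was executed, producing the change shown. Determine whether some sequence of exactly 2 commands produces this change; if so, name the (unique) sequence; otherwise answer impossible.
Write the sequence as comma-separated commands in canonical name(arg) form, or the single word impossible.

move(4), back(2)

key: heading stays N — no command in the sequence turns
from: x=7 y=2 heading=north
1. move(4) → x=7 y=5 heading=north
2. back(2) → x=7 y=3 heading=north
no other 2-command option fits: unique.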